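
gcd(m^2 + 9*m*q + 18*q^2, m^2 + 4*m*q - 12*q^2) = m + 6*q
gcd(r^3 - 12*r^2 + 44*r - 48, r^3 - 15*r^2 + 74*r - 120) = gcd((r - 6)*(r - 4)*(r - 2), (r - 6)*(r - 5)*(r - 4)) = r^2 - 10*r + 24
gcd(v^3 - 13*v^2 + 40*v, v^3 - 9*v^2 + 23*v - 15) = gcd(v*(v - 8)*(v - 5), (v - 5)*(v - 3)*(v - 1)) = v - 5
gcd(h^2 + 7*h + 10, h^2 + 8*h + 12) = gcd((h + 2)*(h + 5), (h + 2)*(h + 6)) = h + 2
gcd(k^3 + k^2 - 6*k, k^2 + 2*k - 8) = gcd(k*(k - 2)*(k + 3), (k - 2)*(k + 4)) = k - 2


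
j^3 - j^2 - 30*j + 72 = (j - 4)*(j - 3)*(j + 6)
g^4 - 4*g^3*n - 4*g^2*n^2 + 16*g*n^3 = g*(g - 4*n)*(g - 2*n)*(g + 2*n)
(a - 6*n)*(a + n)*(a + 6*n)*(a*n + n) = a^4*n + a^3*n^2 + a^3*n - 36*a^2*n^3 + a^2*n^2 - 36*a*n^4 - 36*a*n^3 - 36*n^4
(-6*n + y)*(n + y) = -6*n^2 - 5*n*y + y^2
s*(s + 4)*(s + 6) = s^3 + 10*s^2 + 24*s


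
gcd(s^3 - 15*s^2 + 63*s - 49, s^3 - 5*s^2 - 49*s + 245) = s - 7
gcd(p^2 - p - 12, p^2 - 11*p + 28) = p - 4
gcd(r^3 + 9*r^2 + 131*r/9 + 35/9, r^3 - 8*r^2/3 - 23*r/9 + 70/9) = r + 5/3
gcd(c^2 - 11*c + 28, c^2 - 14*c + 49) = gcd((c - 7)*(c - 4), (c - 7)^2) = c - 7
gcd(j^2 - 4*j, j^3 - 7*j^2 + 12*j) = j^2 - 4*j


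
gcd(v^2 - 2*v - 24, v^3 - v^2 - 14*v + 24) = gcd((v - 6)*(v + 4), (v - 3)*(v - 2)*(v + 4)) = v + 4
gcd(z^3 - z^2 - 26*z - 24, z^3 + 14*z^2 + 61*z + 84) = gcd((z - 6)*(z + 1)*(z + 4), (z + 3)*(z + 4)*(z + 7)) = z + 4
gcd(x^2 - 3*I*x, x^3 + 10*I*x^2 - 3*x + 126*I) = x - 3*I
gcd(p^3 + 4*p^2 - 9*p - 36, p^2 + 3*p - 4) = p + 4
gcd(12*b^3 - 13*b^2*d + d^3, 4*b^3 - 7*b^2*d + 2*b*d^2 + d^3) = 4*b^2 - 3*b*d - d^2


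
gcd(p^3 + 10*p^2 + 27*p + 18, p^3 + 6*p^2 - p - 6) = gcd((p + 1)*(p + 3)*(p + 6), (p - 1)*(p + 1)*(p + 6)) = p^2 + 7*p + 6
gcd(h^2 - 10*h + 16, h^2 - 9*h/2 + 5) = h - 2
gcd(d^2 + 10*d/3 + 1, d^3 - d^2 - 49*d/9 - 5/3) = d + 1/3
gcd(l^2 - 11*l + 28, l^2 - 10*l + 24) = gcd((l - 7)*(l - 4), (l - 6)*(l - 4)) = l - 4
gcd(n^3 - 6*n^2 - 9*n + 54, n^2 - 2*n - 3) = n - 3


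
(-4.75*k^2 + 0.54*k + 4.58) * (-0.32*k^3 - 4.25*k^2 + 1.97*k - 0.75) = 1.52*k^5 + 20.0147*k^4 - 13.1181*k^3 - 14.8387*k^2 + 8.6176*k - 3.435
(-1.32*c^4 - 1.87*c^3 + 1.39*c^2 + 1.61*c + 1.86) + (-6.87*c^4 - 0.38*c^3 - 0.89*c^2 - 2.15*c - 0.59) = -8.19*c^4 - 2.25*c^3 + 0.5*c^2 - 0.54*c + 1.27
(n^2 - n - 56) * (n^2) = n^4 - n^3 - 56*n^2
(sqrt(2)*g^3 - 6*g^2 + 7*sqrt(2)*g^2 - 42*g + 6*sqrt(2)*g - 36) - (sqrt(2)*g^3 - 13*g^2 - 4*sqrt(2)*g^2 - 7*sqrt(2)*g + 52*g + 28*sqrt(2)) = 7*g^2 + 11*sqrt(2)*g^2 - 94*g + 13*sqrt(2)*g - 28*sqrt(2) - 36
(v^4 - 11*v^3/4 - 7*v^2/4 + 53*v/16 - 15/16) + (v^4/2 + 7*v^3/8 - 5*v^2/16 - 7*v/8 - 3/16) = 3*v^4/2 - 15*v^3/8 - 33*v^2/16 + 39*v/16 - 9/8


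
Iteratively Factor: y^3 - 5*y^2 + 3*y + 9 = (y - 3)*(y^2 - 2*y - 3) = (y - 3)*(y + 1)*(y - 3)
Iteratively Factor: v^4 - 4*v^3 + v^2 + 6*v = (v)*(v^3 - 4*v^2 + v + 6) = v*(v - 2)*(v^2 - 2*v - 3) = v*(v - 3)*(v - 2)*(v + 1)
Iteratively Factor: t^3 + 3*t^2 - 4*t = (t - 1)*(t^2 + 4*t) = t*(t - 1)*(t + 4)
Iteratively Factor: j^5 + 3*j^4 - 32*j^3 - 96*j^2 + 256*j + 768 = (j - 4)*(j^4 + 7*j^3 - 4*j^2 - 112*j - 192) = (j - 4)*(j + 3)*(j^3 + 4*j^2 - 16*j - 64) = (j - 4)*(j + 3)*(j + 4)*(j^2 - 16) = (j - 4)*(j + 3)*(j + 4)^2*(j - 4)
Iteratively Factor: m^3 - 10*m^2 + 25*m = (m - 5)*(m^2 - 5*m) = (m - 5)^2*(m)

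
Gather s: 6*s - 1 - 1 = 6*s - 2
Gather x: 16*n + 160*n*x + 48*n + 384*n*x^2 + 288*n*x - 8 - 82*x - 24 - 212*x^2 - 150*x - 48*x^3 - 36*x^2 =64*n - 48*x^3 + x^2*(384*n - 248) + x*(448*n - 232) - 32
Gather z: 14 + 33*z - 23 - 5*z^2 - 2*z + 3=-5*z^2 + 31*z - 6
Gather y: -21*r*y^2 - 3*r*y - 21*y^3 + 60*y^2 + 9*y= -21*y^3 + y^2*(60 - 21*r) + y*(9 - 3*r)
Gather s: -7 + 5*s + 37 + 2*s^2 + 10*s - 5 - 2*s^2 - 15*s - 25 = 0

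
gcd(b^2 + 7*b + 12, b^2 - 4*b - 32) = b + 4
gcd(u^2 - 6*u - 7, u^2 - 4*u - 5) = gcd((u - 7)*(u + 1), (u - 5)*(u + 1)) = u + 1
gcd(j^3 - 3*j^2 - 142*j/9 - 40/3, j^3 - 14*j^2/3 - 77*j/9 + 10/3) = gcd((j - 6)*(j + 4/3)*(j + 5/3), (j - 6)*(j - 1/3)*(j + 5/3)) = j^2 - 13*j/3 - 10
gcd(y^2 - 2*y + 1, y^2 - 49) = 1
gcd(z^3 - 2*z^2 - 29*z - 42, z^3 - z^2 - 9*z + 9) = z + 3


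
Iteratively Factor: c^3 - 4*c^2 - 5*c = (c - 5)*(c^2 + c) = (c - 5)*(c + 1)*(c)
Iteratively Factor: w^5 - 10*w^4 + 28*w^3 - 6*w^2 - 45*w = (w + 1)*(w^4 - 11*w^3 + 39*w^2 - 45*w) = (w - 5)*(w + 1)*(w^3 - 6*w^2 + 9*w) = w*(w - 5)*(w + 1)*(w^2 - 6*w + 9) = w*(w - 5)*(w - 3)*(w + 1)*(w - 3)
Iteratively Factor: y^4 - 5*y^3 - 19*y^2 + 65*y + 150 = (y + 2)*(y^3 - 7*y^2 - 5*y + 75) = (y - 5)*(y + 2)*(y^2 - 2*y - 15) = (y - 5)^2*(y + 2)*(y + 3)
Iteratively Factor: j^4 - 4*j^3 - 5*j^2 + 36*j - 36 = (j - 2)*(j^3 - 2*j^2 - 9*j + 18) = (j - 2)*(j + 3)*(j^2 - 5*j + 6) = (j - 2)^2*(j + 3)*(j - 3)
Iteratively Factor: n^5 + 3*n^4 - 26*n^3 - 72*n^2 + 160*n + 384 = (n + 4)*(n^4 - n^3 - 22*n^2 + 16*n + 96) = (n + 4)^2*(n^3 - 5*n^2 - 2*n + 24) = (n - 4)*(n + 4)^2*(n^2 - n - 6) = (n - 4)*(n - 3)*(n + 4)^2*(n + 2)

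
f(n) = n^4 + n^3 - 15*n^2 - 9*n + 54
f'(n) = 4*n^3 + 3*n^2 - 30*n - 9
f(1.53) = 14.18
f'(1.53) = -33.55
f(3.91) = 82.99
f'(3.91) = 158.67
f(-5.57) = 428.49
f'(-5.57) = -440.06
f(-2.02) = 19.38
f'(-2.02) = 30.87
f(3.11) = 4.56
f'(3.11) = 47.04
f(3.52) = 33.60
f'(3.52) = 97.03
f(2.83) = -4.80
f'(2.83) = 20.79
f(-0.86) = 50.56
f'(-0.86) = 16.47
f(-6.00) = 648.00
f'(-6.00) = -585.00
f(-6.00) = 648.00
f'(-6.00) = -585.00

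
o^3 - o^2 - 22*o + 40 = (o - 4)*(o - 2)*(o + 5)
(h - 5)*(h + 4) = h^2 - h - 20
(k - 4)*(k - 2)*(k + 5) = k^3 - k^2 - 22*k + 40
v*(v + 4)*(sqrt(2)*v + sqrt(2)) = sqrt(2)*v^3 + 5*sqrt(2)*v^2 + 4*sqrt(2)*v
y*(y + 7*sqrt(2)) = y^2 + 7*sqrt(2)*y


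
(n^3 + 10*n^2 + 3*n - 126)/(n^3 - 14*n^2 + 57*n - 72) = (n^2 + 13*n + 42)/(n^2 - 11*n + 24)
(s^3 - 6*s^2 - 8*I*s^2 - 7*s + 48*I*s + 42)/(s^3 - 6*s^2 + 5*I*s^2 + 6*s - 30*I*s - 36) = (s - 7*I)/(s + 6*I)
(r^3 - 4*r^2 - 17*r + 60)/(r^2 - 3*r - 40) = (-r^3 + 4*r^2 + 17*r - 60)/(-r^2 + 3*r + 40)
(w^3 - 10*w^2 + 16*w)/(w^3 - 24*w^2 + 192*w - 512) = w*(w - 2)/(w^2 - 16*w + 64)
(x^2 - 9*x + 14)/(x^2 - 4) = (x - 7)/(x + 2)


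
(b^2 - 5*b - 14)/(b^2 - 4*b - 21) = (b + 2)/(b + 3)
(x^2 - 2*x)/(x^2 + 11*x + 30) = x*(x - 2)/(x^2 + 11*x + 30)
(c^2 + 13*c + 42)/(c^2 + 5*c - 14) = (c + 6)/(c - 2)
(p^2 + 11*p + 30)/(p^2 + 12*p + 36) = (p + 5)/(p + 6)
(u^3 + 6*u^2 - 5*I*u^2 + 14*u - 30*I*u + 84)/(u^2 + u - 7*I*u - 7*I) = (u^2 + 2*u*(3 + I) + 12*I)/(u + 1)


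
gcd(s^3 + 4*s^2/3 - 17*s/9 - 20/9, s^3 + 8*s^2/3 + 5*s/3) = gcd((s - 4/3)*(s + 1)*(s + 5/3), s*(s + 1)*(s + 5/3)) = s^2 + 8*s/3 + 5/3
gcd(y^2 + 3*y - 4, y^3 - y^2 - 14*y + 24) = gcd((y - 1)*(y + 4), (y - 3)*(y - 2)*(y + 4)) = y + 4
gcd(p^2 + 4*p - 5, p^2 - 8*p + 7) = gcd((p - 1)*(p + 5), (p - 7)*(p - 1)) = p - 1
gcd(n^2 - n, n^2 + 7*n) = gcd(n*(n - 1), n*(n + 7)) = n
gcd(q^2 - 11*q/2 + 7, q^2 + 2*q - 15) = 1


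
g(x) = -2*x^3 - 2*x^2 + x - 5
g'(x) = -6*x^2 - 4*x + 1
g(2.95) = -70.80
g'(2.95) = -63.02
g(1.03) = -8.28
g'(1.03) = -9.49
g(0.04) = -4.96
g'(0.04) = 0.83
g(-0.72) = -6.01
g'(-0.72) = 0.77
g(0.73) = -6.11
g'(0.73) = -5.12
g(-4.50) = 132.25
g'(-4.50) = -102.50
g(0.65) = -5.74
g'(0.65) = -4.14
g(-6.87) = 542.22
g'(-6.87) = -254.70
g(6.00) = -503.00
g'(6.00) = -239.00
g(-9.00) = 1282.00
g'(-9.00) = -449.00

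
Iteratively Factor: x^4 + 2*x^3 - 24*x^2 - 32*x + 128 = (x + 4)*(x^3 - 2*x^2 - 16*x + 32) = (x - 2)*(x + 4)*(x^2 - 16) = (x - 2)*(x + 4)^2*(x - 4)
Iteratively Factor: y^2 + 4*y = (y + 4)*(y)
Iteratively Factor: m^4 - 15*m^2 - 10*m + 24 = (m - 1)*(m^3 + m^2 - 14*m - 24) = (m - 4)*(m - 1)*(m^2 + 5*m + 6) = (m - 4)*(m - 1)*(m + 2)*(m + 3)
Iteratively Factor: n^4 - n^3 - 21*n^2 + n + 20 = (n + 1)*(n^3 - 2*n^2 - 19*n + 20) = (n - 1)*(n + 1)*(n^2 - n - 20) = (n - 5)*(n - 1)*(n + 1)*(n + 4)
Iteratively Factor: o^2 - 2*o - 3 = (o - 3)*(o + 1)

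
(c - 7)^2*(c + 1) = c^3 - 13*c^2 + 35*c + 49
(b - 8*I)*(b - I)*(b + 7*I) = b^3 - 2*I*b^2 + 55*b - 56*I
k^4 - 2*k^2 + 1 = (k - 1)^2*(k + 1)^2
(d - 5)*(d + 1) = d^2 - 4*d - 5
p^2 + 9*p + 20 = (p + 4)*(p + 5)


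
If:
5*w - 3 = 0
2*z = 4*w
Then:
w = 3/5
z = 6/5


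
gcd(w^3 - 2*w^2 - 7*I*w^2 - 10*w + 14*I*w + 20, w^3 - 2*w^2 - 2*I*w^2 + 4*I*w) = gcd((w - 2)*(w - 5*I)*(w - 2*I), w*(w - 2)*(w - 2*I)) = w^2 + w*(-2 - 2*I) + 4*I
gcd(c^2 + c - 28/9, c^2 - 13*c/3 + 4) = c - 4/3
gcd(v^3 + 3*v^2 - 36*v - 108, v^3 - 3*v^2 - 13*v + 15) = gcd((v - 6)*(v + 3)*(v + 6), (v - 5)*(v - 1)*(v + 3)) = v + 3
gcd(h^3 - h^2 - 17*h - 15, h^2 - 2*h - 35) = 1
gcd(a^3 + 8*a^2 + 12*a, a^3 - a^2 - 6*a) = a^2 + 2*a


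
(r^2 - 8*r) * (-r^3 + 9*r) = -r^5 + 8*r^4 + 9*r^3 - 72*r^2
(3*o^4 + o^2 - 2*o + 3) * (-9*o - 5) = -27*o^5 - 15*o^4 - 9*o^3 + 13*o^2 - 17*o - 15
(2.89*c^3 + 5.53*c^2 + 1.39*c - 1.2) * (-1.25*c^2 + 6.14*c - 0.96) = -3.6125*c^5 + 10.8321*c^4 + 29.4423*c^3 + 4.7258*c^2 - 8.7024*c + 1.152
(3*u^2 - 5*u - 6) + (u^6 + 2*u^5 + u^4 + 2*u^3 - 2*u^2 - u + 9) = u^6 + 2*u^5 + u^4 + 2*u^3 + u^2 - 6*u + 3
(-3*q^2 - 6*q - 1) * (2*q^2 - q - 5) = -6*q^4 - 9*q^3 + 19*q^2 + 31*q + 5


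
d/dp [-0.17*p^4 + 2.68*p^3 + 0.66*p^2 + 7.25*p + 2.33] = -0.68*p^3 + 8.04*p^2 + 1.32*p + 7.25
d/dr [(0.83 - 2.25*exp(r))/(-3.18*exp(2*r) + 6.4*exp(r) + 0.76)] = (-7.155*exp(2*r) + 5.2788*exp(r) - 7.022)*exp(r)/(10.1124*exp(4*r) - 40.704*exp(3*r) + 36.1264*exp(2*r) + 9.728*exp(r) + 0.5776)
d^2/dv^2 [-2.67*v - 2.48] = 0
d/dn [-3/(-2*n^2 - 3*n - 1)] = 3*(-4*n - 3)/(2*n^2 + 3*n + 1)^2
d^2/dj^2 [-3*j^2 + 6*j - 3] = -6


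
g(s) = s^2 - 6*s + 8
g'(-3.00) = -12.00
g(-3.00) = 35.00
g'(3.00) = 0.00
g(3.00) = -1.00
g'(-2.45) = -10.90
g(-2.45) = 28.70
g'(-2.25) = -10.50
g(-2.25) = 26.56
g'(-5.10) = -16.20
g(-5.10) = 64.61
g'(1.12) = -3.76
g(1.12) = 2.53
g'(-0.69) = -7.38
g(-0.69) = 12.62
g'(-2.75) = -11.50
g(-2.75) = 32.06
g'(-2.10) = -10.20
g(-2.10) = 25.01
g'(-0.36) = -6.72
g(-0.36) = 10.29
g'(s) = 2*s - 6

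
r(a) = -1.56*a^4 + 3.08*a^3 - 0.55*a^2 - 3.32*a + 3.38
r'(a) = -6.24*a^3 + 9.24*a^2 - 1.1*a - 3.32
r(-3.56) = -381.30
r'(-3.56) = 399.24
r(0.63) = 1.59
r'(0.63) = -1.91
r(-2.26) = -68.18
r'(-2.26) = 118.39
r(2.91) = -46.91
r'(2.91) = -82.04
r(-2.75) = -144.92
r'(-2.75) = 199.36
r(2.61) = -26.66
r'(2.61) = -54.19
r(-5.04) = -1394.75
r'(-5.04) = 1035.80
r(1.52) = -0.45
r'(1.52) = -5.56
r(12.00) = -27141.58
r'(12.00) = -9468.68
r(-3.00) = -201.13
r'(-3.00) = 251.62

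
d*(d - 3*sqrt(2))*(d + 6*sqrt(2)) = d^3 + 3*sqrt(2)*d^2 - 36*d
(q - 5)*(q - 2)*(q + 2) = q^3 - 5*q^2 - 4*q + 20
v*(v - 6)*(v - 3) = v^3 - 9*v^2 + 18*v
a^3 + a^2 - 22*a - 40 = (a - 5)*(a + 2)*(a + 4)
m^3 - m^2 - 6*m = m*(m - 3)*(m + 2)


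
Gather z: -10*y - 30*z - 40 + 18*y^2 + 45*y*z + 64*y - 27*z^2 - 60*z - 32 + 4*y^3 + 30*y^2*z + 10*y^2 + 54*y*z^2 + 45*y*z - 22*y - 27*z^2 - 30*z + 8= 4*y^3 + 28*y^2 + 32*y + z^2*(54*y - 54) + z*(30*y^2 + 90*y - 120) - 64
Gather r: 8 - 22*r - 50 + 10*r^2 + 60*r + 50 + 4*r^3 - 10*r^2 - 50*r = 4*r^3 - 12*r + 8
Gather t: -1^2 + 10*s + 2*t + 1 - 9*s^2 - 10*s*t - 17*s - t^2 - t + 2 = -9*s^2 - 7*s - t^2 + t*(1 - 10*s) + 2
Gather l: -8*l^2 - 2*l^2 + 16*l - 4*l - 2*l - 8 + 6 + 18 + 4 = -10*l^2 + 10*l + 20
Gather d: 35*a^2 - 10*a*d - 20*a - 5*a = 35*a^2 - 10*a*d - 25*a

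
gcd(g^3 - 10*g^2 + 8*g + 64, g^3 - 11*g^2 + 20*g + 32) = g^2 - 12*g + 32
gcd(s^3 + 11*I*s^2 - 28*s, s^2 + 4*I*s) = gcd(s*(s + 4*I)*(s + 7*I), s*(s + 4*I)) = s^2 + 4*I*s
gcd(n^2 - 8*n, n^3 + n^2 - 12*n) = n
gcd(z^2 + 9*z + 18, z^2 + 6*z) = z + 6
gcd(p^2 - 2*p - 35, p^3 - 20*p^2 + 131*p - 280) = p - 7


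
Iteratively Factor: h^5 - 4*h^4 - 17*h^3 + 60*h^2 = (h - 3)*(h^4 - h^3 - 20*h^2) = (h - 5)*(h - 3)*(h^3 + 4*h^2) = h*(h - 5)*(h - 3)*(h^2 + 4*h) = h^2*(h - 5)*(h - 3)*(h + 4)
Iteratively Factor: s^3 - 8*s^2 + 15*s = (s - 5)*(s^2 - 3*s) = s*(s - 5)*(s - 3)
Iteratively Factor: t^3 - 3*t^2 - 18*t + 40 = (t + 4)*(t^2 - 7*t + 10) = (t - 5)*(t + 4)*(t - 2)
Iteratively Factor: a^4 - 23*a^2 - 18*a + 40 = (a - 1)*(a^3 + a^2 - 22*a - 40) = (a - 1)*(a + 2)*(a^2 - a - 20) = (a - 5)*(a - 1)*(a + 2)*(a + 4)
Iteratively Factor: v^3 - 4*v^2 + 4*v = (v - 2)*(v^2 - 2*v) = (v - 2)^2*(v)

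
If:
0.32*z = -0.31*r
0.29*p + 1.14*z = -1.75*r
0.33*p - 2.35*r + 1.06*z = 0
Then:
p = 0.00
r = 0.00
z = 0.00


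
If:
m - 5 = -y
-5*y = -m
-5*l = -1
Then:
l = 1/5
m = 25/6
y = 5/6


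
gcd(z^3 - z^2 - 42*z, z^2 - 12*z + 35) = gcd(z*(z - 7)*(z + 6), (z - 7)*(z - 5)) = z - 7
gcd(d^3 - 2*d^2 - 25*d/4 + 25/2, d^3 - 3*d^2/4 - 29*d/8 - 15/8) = d - 5/2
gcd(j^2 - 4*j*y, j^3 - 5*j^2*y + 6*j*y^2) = j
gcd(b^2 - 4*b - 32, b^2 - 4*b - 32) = b^2 - 4*b - 32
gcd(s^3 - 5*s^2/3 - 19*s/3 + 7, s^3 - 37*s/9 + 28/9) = s^2 + 4*s/3 - 7/3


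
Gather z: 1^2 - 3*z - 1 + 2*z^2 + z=2*z^2 - 2*z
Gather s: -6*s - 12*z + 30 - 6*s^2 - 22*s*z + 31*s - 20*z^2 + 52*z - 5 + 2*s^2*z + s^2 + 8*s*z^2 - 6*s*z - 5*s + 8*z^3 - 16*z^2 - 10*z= s^2*(2*z - 5) + s*(8*z^2 - 28*z + 20) + 8*z^3 - 36*z^2 + 30*z + 25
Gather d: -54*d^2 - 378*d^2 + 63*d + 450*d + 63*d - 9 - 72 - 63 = -432*d^2 + 576*d - 144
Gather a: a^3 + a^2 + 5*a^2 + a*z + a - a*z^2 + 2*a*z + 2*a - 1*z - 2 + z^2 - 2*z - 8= a^3 + 6*a^2 + a*(-z^2 + 3*z + 3) + z^2 - 3*z - 10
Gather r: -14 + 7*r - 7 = 7*r - 21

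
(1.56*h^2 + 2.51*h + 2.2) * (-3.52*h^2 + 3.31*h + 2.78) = -5.4912*h^4 - 3.6716*h^3 + 4.9009*h^2 + 14.2598*h + 6.116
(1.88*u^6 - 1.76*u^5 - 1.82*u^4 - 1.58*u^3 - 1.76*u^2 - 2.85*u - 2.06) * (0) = 0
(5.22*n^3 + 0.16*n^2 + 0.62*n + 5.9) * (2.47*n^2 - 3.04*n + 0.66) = 12.8934*n^5 - 15.4736*n^4 + 4.4902*n^3 + 12.7938*n^2 - 17.5268*n + 3.894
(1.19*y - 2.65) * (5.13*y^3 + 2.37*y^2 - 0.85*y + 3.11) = 6.1047*y^4 - 10.7742*y^3 - 7.292*y^2 + 5.9534*y - 8.2415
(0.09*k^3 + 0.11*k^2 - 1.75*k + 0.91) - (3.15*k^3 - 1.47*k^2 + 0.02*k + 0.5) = -3.06*k^3 + 1.58*k^2 - 1.77*k + 0.41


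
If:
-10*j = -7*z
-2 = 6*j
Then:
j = -1/3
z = -10/21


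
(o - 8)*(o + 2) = o^2 - 6*o - 16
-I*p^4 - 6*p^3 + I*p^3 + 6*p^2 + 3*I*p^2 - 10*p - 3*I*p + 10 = (p - 5*I)*(p - 2*I)*(p + I)*(-I*p + I)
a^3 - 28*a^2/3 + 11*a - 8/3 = (a - 8)*(a - 1)*(a - 1/3)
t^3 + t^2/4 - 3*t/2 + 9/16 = (t - 3/4)*(t - 1/2)*(t + 3/2)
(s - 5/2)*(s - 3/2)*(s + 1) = s^3 - 3*s^2 - s/4 + 15/4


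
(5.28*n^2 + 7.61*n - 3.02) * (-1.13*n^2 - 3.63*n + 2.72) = -5.9664*n^4 - 27.7657*n^3 - 9.8501*n^2 + 31.6618*n - 8.2144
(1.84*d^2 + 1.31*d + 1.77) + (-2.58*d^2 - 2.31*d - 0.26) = -0.74*d^2 - 1.0*d + 1.51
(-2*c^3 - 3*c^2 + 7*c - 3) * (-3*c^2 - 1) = 6*c^5 + 9*c^4 - 19*c^3 + 12*c^2 - 7*c + 3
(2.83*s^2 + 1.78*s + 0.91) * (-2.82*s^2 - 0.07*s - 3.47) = -7.9806*s^4 - 5.2177*s^3 - 12.5109*s^2 - 6.2403*s - 3.1577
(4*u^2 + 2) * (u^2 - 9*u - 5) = 4*u^4 - 36*u^3 - 18*u^2 - 18*u - 10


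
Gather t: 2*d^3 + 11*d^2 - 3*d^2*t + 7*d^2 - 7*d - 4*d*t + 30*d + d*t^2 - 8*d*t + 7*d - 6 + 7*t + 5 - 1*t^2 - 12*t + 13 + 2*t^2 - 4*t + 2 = 2*d^3 + 18*d^2 + 30*d + t^2*(d + 1) + t*(-3*d^2 - 12*d - 9) + 14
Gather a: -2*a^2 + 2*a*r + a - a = -2*a^2 + 2*a*r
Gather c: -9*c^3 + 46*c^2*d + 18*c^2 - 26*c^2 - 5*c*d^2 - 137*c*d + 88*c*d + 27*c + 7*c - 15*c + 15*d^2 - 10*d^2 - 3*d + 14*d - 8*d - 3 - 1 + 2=-9*c^3 + c^2*(46*d - 8) + c*(-5*d^2 - 49*d + 19) + 5*d^2 + 3*d - 2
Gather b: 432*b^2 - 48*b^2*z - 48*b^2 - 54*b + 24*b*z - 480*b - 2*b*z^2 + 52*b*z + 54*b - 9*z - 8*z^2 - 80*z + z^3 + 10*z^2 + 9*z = b^2*(384 - 48*z) + b*(-2*z^2 + 76*z - 480) + z^3 + 2*z^2 - 80*z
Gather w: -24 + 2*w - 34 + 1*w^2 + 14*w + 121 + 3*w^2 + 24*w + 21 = 4*w^2 + 40*w + 84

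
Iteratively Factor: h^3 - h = (h - 1)*(h^2 + h) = h*(h - 1)*(h + 1)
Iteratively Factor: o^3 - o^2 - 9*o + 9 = (o + 3)*(o^2 - 4*o + 3) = (o - 1)*(o + 3)*(o - 3)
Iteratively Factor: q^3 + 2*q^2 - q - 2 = (q + 2)*(q^2 - 1) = (q + 1)*(q + 2)*(q - 1)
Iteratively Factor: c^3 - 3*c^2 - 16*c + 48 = (c + 4)*(c^2 - 7*c + 12) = (c - 4)*(c + 4)*(c - 3)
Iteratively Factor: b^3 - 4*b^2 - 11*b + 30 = (b + 3)*(b^2 - 7*b + 10) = (b - 2)*(b + 3)*(b - 5)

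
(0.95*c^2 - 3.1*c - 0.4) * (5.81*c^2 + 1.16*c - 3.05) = 5.5195*c^4 - 16.909*c^3 - 8.8175*c^2 + 8.991*c + 1.22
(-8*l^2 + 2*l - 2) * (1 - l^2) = 8*l^4 - 2*l^3 - 6*l^2 + 2*l - 2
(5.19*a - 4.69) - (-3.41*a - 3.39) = 8.6*a - 1.3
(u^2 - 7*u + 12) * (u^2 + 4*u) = u^4 - 3*u^3 - 16*u^2 + 48*u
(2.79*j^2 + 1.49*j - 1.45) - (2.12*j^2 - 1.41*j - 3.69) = 0.67*j^2 + 2.9*j + 2.24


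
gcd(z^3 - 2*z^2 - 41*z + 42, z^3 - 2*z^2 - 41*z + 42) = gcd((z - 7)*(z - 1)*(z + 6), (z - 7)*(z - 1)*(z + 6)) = z^3 - 2*z^2 - 41*z + 42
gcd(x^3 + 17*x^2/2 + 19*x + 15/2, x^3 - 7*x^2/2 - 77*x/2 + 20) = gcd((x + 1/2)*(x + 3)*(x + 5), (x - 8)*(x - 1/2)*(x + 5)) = x + 5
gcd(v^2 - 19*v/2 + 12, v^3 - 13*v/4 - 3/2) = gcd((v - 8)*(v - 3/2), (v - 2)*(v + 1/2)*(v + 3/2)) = 1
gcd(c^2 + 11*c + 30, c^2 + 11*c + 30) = c^2 + 11*c + 30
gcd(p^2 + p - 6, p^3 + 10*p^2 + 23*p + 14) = 1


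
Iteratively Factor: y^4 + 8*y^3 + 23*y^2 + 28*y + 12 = (y + 2)*(y^3 + 6*y^2 + 11*y + 6) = (y + 2)*(y + 3)*(y^2 + 3*y + 2) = (y + 1)*(y + 2)*(y + 3)*(y + 2)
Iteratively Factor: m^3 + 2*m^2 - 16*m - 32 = (m - 4)*(m^2 + 6*m + 8) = (m - 4)*(m + 2)*(m + 4)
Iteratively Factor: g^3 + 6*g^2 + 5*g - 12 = (g + 3)*(g^2 + 3*g - 4) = (g + 3)*(g + 4)*(g - 1)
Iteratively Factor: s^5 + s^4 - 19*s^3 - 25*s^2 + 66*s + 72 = (s - 2)*(s^4 + 3*s^3 - 13*s^2 - 51*s - 36) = (s - 2)*(s + 3)*(s^3 - 13*s - 12) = (s - 2)*(s + 3)^2*(s^2 - 3*s - 4) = (s - 2)*(s + 1)*(s + 3)^2*(s - 4)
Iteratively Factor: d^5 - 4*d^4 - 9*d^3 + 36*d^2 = (d - 4)*(d^4 - 9*d^2) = d*(d - 4)*(d^3 - 9*d) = d^2*(d - 4)*(d^2 - 9) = d^2*(d - 4)*(d + 3)*(d - 3)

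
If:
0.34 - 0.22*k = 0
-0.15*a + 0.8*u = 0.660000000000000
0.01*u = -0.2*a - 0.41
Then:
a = -2.07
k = 1.55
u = 0.44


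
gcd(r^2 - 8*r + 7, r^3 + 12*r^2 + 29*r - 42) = r - 1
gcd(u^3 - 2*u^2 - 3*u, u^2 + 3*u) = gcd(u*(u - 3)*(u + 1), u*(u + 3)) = u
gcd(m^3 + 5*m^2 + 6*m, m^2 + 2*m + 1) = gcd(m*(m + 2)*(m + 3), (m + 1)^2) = 1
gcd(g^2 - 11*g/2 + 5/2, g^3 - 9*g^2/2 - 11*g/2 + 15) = g - 5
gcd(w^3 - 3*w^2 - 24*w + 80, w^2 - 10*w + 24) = w - 4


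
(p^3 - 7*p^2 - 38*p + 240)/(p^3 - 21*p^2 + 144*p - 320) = (p + 6)/(p - 8)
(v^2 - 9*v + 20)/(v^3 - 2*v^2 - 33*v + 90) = (v - 4)/(v^2 + 3*v - 18)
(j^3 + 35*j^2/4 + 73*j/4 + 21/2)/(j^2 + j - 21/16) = 4*(j^2 + 7*j + 6)/(4*j - 3)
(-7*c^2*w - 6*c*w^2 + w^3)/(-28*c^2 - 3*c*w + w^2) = w*(c + w)/(4*c + w)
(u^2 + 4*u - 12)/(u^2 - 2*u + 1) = (u^2 + 4*u - 12)/(u^2 - 2*u + 1)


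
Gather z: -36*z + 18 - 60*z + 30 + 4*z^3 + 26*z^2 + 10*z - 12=4*z^3 + 26*z^2 - 86*z + 36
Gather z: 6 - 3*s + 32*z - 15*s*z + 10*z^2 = -3*s + 10*z^2 + z*(32 - 15*s) + 6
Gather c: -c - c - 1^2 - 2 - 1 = -2*c - 4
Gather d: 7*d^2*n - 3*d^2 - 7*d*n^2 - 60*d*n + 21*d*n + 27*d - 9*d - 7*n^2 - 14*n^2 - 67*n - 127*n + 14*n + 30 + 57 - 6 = d^2*(7*n - 3) + d*(-7*n^2 - 39*n + 18) - 21*n^2 - 180*n + 81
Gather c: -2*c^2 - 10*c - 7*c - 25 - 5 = -2*c^2 - 17*c - 30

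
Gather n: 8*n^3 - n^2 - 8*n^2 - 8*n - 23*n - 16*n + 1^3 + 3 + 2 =8*n^3 - 9*n^2 - 47*n + 6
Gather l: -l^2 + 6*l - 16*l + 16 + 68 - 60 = -l^2 - 10*l + 24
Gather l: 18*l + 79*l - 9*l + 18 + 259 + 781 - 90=88*l + 968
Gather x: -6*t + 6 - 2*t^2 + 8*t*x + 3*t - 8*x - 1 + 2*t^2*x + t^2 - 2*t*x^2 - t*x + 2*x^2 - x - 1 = -t^2 - 3*t + x^2*(2 - 2*t) + x*(2*t^2 + 7*t - 9) + 4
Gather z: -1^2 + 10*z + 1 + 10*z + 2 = 20*z + 2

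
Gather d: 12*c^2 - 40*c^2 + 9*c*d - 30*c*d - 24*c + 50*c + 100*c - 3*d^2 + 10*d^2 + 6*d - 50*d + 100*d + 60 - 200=-28*c^2 + 126*c + 7*d^2 + d*(56 - 21*c) - 140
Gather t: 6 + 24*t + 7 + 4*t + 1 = 28*t + 14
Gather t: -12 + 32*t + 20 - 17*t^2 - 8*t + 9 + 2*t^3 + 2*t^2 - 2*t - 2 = 2*t^3 - 15*t^2 + 22*t + 15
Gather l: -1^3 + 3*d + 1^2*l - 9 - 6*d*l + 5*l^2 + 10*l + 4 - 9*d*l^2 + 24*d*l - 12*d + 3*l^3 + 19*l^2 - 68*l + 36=-9*d + 3*l^3 + l^2*(24 - 9*d) + l*(18*d - 57) + 30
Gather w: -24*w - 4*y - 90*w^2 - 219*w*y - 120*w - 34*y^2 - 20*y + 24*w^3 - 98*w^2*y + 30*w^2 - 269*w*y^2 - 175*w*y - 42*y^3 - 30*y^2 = 24*w^3 + w^2*(-98*y - 60) + w*(-269*y^2 - 394*y - 144) - 42*y^3 - 64*y^2 - 24*y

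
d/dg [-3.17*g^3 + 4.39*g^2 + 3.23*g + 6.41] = -9.51*g^2 + 8.78*g + 3.23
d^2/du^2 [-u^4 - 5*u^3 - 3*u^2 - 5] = -12*u^2 - 30*u - 6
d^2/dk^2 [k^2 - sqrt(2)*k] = 2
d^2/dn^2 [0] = 0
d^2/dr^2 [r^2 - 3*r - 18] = 2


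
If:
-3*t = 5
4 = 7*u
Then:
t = -5/3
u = 4/7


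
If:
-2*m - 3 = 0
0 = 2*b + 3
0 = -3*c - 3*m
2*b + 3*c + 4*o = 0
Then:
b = -3/2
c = 3/2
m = -3/2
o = -3/8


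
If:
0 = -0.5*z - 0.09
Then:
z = -0.18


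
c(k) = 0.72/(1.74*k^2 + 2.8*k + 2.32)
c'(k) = 0.72*(-3.48*k - 2.8)/(1.74*k^2 + 2.8*k + 2.32)^2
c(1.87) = 0.05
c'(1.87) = -0.04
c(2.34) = 0.04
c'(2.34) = -0.02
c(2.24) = 0.04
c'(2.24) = -0.03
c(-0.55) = 0.55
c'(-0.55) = -0.37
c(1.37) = 0.08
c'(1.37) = -0.06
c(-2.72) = 0.10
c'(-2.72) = 0.08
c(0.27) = 0.22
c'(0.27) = -0.26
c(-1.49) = 0.36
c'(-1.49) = 0.42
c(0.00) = 0.31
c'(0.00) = -0.37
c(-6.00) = 0.01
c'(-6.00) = 0.01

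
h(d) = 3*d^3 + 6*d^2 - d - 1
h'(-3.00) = 44.00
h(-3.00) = -25.00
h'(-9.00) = 620.00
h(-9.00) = -1693.00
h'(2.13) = 65.39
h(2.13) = 53.08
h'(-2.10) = 13.49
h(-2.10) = -0.22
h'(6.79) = 495.42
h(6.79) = 1207.98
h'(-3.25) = 55.06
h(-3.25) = -37.36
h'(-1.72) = 4.99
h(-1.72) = 3.21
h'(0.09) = 0.15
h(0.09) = -1.04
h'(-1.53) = 1.71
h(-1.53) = 3.83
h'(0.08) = 0.02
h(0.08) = -1.04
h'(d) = 9*d^2 + 12*d - 1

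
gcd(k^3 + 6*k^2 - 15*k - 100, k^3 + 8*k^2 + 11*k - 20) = k + 5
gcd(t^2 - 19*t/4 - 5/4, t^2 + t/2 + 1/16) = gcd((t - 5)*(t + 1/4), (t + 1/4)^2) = t + 1/4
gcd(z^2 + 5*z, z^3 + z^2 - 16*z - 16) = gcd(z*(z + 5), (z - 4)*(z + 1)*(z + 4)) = 1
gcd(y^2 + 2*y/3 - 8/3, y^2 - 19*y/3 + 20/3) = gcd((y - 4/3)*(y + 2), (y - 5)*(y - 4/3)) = y - 4/3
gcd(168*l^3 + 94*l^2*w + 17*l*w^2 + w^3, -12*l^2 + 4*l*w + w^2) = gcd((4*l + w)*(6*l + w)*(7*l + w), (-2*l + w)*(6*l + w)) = 6*l + w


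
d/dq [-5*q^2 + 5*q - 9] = 5 - 10*q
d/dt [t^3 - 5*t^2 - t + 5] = 3*t^2 - 10*t - 1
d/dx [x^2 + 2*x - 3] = 2*x + 2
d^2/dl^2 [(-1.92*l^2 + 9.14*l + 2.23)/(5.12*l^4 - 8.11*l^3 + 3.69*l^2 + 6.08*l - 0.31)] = (-301.989888*l^8 + 3353.542656*l^7 - 5083.20704*l^6 + 2582.34702*l^5 - 1471.040784*l^4 + 804.057427999999*l^3 - 724.01907*l^2 + 329.275794*l + 204.057058)/(134.217728*l^12 - 637.796352*l^11 + 1300.452864*l^10 - 974.584723*l^9 - 601.905285*l^8 + 1634.845887*l^7 - 569.95818*l^6 - 653.27373*l^5 + 489.745539*l^4 + 180.688127*l^3 - 33.314925*l^2 + 1.752864*l - 0.029791)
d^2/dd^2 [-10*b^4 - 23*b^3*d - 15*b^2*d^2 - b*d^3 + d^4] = -30*b^2 - 6*b*d + 12*d^2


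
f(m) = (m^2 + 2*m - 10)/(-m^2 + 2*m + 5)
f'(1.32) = 0.68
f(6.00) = -2.00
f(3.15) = 4.52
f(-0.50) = -2.87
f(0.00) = -2.00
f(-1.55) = 21.29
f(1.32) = -0.95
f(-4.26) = 0.02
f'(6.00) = 0.32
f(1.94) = -0.46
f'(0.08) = 1.10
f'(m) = (2*m - 2)*(m^2 + 2*m - 10)/(-m^2 + 2*m + 5)^2 + (2*m + 2)/(-m^2 + 2*m + 5) = 2*(2*m^2 - 5*m + 15)/(m^4 - 4*m^3 - 6*m^2 + 20*m + 25)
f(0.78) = -1.32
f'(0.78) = 0.70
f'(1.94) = 0.98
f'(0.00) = 1.20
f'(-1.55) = 218.25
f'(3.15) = 20.13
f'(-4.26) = 0.31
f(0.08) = -1.91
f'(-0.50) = 2.56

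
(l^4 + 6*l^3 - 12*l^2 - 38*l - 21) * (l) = l^5 + 6*l^4 - 12*l^3 - 38*l^2 - 21*l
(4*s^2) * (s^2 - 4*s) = 4*s^4 - 16*s^3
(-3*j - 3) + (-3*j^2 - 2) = -3*j^2 - 3*j - 5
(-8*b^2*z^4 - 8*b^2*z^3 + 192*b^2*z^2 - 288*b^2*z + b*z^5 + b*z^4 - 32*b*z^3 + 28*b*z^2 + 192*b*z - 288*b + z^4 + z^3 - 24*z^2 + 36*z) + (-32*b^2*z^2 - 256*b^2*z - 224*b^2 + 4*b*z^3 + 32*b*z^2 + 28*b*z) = -8*b^2*z^4 - 8*b^2*z^3 + 160*b^2*z^2 - 544*b^2*z - 224*b^2 + b*z^5 + b*z^4 - 28*b*z^3 + 60*b*z^2 + 220*b*z - 288*b + z^4 + z^3 - 24*z^2 + 36*z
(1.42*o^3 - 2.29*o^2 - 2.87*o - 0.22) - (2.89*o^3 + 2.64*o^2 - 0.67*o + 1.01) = -1.47*o^3 - 4.93*o^2 - 2.2*o - 1.23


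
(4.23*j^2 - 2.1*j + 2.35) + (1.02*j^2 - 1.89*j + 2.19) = 5.25*j^2 - 3.99*j + 4.54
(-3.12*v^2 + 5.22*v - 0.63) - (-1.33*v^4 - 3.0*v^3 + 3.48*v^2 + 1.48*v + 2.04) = 1.33*v^4 + 3.0*v^3 - 6.6*v^2 + 3.74*v - 2.67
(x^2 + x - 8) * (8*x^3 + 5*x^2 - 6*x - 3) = 8*x^5 + 13*x^4 - 65*x^3 - 49*x^2 + 45*x + 24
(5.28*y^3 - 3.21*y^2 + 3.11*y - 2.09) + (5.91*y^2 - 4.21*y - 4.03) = 5.28*y^3 + 2.7*y^2 - 1.1*y - 6.12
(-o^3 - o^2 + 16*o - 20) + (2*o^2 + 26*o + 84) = -o^3 + o^2 + 42*o + 64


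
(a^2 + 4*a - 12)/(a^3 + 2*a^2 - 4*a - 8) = (a + 6)/(a^2 + 4*a + 4)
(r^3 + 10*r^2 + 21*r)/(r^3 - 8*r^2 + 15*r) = (r^2 + 10*r + 21)/(r^2 - 8*r + 15)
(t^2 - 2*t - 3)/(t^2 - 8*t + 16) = (t^2 - 2*t - 3)/(t^2 - 8*t + 16)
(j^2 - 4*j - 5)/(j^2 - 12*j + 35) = (j + 1)/(j - 7)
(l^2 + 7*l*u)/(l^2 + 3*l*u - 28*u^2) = l/(l - 4*u)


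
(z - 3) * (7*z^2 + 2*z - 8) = 7*z^3 - 19*z^2 - 14*z + 24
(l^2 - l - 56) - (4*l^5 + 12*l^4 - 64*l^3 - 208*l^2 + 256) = -4*l^5 - 12*l^4 + 64*l^3 + 209*l^2 - l - 312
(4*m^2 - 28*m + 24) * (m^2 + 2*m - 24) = 4*m^4 - 20*m^3 - 128*m^2 + 720*m - 576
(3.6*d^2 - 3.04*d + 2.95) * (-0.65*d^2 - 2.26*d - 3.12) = -2.34*d^4 - 6.16*d^3 - 6.2791*d^2 + 2.8178*d - 9.204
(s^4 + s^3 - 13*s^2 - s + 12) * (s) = s^5 + s^4 - 13*s^3 - s^2 + 12*s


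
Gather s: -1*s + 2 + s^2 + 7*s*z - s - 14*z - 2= s^2 + s*(7*z - 2) - 14*z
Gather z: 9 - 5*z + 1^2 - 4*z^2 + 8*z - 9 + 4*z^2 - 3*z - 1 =0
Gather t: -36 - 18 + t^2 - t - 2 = t^2 - t - 56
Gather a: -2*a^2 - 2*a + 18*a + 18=-2*a^2 + 16*a + 18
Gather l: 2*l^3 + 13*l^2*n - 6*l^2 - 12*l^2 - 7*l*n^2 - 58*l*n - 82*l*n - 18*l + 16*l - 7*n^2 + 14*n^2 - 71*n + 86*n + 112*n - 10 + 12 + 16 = 2*l^3 + l^2*(13*n - 18) + l*(-7*n^2 - 140*n - 2) + 7*n^2 + 127*n + 18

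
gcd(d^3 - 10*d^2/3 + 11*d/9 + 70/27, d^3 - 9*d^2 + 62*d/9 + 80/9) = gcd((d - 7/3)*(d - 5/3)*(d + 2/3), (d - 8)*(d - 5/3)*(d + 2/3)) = d^2 - d - 10/9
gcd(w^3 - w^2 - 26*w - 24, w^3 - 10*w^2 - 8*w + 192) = w^2 - 2*w - 24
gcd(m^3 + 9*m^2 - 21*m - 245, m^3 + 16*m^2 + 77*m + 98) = m^2 + 14*m + 49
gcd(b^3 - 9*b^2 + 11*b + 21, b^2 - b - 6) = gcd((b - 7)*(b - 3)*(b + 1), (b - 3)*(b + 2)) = b - 3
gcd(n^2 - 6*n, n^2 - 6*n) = n^2 - 6*n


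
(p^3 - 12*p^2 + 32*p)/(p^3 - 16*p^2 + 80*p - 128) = p/(p - 4)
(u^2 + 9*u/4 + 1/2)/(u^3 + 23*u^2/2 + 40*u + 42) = (4*u + 1)/(2*(2*u^2 + 19*u + 42))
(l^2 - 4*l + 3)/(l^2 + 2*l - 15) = (l - 1)/(l + 5)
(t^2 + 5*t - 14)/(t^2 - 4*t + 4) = (t + 7)/(t - 2)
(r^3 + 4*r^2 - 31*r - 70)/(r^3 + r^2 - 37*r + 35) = (r + 2)/(r - 1)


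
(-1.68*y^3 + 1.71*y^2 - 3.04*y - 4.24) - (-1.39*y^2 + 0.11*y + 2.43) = -1.68*y^3 + 3.1*y^2 - 3.15*y - 6.67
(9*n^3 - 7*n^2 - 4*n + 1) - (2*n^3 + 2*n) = 7*n^3 - 7*n^2 - 6*n + 1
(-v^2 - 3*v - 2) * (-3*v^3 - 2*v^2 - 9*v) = 3*v^5 + 11*v^4 + 21*v^3 + 31*v^2 + 18*v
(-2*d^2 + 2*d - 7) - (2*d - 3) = -2*d^2 - 4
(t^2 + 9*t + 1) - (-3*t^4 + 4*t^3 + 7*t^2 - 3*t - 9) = 3*t^4 - 4*t^3 - 6*t^2 + 12*t + 10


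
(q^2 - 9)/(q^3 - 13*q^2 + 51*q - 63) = (q + 3)/(q^2 - 10*q + 21)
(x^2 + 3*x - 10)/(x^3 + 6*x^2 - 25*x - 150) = (x - 2)/(x^2 + x - 30)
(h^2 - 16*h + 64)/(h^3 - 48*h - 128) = (h - 8)/(h^2 + 8*h + 16)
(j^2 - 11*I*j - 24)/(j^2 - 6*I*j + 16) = (j - 3*I)/(j + 2*I)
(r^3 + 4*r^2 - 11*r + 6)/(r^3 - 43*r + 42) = (r^2 + 5*r - 6)/(r^2 + r - 42)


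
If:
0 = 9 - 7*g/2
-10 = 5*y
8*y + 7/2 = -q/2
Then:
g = 18/7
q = 25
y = -2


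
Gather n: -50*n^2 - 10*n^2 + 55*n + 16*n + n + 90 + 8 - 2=-60*n^2 + 72*n + 96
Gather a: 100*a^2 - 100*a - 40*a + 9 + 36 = 100*a^2 - 140*a + 45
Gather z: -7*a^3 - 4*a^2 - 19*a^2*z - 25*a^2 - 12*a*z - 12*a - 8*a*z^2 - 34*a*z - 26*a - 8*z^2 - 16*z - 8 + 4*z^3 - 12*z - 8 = -7*a^3 - 29*a^2 - 38*a + 4*z^3 + z^2*(-8*a - 8) + z*(-19*a^2 - 46*a - 28) - 16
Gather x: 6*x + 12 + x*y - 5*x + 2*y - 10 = x*(y + 1) + 2*y + 2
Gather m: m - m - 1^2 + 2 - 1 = 0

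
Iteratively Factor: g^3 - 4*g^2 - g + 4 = (g - 4)*(g^2 - 1) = (g - 4)*(g - 1)*(g + 1)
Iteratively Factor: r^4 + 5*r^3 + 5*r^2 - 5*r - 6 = (r + 1)*(r^3 + 4*r^2 + r - 6) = (r + 1)*(r + 2)*(r^2 + 2*r - 3) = (r + 1)*(r + 2)*(r + 3)*(r - 1)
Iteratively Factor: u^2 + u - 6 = (u + 3)*(u - 2)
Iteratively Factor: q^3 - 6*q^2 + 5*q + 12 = (q + 1)*(q^2 - 7*q + 12) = (q - 3)*(q + 1)*(q - 4)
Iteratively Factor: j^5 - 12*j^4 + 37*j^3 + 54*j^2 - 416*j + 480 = (j - 4)*(j^4 - 8*j^3 + 5*j^2 + 74*j - 120) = (j - 5)*(j - 4)*(j^3 - 3*j^2 - 10*j + 24) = (j - 5)*(j - 4)*(j - 2)*(j^2 - j - 12) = (j - 5)*(j - 4)*(j - 2)*(j + 3)*(j - 4)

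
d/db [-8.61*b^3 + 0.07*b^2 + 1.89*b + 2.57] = -25.83*b^2 + 0.14*b + 1.89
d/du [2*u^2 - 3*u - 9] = 4*u - 3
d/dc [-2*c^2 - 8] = -4*c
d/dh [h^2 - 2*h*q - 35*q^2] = 2*h - 2*q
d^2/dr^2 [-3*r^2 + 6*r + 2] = -6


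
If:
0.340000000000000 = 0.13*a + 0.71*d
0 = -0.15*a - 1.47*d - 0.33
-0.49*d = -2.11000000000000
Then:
No Solution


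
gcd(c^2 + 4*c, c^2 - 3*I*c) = c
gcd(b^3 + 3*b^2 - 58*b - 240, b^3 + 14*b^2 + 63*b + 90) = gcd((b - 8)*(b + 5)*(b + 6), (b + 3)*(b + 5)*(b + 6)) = b^2 + 11*b + 30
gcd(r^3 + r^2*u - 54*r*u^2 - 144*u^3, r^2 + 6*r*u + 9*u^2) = r + 3*u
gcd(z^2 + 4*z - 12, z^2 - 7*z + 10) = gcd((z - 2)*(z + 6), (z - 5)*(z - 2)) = z - 2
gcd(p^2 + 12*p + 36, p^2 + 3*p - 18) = p + 6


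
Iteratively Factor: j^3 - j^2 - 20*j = (j)*(j^2 - j - 20) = j*(j - 5)*(j + 4)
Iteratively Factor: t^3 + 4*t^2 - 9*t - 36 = (t + 4)*(t^2 - 9) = (t - 3)*(t + 4)*(t + 3)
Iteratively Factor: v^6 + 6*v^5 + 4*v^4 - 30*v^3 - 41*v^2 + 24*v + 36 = (v + 3)*(v^5 + 3*v^4 - 5*v^3 - 15*v^2 + 4*v + 12) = (v - 2)*(v + 3)*(v^4 + 5*v^3 + 5*v^2 - 5*v - 6) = (v - 2)*(v + 3)^2*(v^3 + 2*v^2 - v - 2) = (v - 2)*(v + 1)*(v + 3)^2*(v^2 + v - 2) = (v - 2)*(v - 1)*(v + 1)*(v + 3)^2*(v + 2)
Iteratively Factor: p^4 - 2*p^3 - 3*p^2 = (p + 1)*(p^3 - 3*p^2) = (p - 3)*(p + 1)*(p^2) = p*(p - 3)*(p + 1)*(p)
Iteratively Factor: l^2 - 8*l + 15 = (l - 3)*(l - 5)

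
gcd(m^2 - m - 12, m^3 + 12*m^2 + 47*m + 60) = m + 3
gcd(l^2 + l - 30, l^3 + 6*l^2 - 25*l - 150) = l^2 + l - 30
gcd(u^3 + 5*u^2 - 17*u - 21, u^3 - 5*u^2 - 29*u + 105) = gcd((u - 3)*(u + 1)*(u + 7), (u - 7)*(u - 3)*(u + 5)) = u - 3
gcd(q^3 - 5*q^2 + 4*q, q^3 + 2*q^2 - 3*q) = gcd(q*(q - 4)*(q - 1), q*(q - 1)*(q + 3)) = q^2 - q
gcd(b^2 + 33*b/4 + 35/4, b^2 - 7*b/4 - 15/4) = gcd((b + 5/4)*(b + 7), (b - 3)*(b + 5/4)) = b + 5/4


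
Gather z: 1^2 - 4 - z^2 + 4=1 - z^2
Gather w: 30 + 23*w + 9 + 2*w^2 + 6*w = 2*w^2 + 29*w + 39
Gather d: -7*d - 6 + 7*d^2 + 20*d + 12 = 7*d^2 + 13*d + 6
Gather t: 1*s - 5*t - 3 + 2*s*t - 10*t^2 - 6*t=s - 10*t^2 + t*(2*s - 11) - 3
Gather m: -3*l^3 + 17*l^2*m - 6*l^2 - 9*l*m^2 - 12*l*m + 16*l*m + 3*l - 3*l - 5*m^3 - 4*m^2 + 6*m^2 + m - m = -3*l^3 - 6*l^2 - 5*m^3 + m^2*(2 - 9*l) + m*(17*l^2 + 4*l)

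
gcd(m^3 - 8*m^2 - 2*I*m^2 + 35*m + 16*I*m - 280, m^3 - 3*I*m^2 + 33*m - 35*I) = m^2 - 2*I*m + 35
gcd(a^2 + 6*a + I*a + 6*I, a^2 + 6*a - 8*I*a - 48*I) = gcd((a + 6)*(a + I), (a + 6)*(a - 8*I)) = a + 6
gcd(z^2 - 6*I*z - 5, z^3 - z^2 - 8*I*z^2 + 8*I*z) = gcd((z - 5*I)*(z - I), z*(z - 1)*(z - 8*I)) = 1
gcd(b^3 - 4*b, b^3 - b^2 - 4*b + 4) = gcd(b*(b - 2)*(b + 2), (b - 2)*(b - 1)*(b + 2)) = b^2 - 4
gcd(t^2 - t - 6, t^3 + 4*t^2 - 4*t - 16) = t + 2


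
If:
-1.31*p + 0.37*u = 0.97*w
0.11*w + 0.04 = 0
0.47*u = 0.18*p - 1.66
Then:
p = -0.82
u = -3.84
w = -0.36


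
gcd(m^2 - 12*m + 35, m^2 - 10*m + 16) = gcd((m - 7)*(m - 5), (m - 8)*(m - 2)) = 1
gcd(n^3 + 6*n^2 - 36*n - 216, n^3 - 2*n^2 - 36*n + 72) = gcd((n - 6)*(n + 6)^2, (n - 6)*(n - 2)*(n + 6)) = n^2 - 36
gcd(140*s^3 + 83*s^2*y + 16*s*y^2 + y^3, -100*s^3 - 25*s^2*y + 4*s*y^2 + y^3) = 20*s^2 + 9*s*y + y^2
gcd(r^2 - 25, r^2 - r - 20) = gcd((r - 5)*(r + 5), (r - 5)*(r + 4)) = r - 5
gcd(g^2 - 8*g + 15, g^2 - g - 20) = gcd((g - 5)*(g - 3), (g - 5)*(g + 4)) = g - 5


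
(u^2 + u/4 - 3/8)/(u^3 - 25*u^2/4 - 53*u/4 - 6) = (u - 1/2)/(u^2 - 7*u - 8)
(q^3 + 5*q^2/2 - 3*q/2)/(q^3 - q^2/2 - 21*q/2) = (2*q - 1)/(2*q - 7)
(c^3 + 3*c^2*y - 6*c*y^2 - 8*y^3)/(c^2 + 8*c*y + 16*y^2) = (c^2 - c*y - 2*y^2)/(c + 4*y)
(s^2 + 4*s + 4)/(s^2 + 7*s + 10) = (s + 2)/(s + 5)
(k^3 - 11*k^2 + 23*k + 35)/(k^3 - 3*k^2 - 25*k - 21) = (k - 5)/(k + 3)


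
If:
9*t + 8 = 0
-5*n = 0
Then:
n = 0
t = -8/9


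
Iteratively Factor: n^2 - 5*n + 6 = (n - 3)*(n - 2)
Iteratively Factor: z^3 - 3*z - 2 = (z - 2)*(z^2 + 2*z + 1) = (z - 2)*(z + 1)*(z + 1)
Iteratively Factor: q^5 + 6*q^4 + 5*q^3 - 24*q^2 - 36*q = (q + 3)*(q^4 + 3*q^3 - 4*q^2 - 12*q) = (q - 2)*(q + 3)*(q^3 + 5*q^2 + 6*q) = (q - 2)*(q + 3)^2*(q^2 + 2*q) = (q - 2)*(q + 2)*(q + 3)^2*(q)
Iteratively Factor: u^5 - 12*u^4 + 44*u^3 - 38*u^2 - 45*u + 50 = (u + 1)*(u^4 - 13*u^3 + 57*u^2 - 95*u + 50) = (u - 1)*(u + 1)*(u^3 - 12*u^2 + 45*u - 50) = (u - 5)*(u - 1)*(u + 1)*(u^2 - 7*u + 10) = (u - 5)*(u - 2)*(u - 1)*(u + 1)*(u - 5)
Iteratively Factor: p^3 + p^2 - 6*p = (p)*(p^2 + p - 6) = p*(p - 2)*(p + 3)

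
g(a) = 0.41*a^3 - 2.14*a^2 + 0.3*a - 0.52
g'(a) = 1.23*a^2 - 4.28*a + 0.3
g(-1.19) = -4.60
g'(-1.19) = 7.14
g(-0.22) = -0.69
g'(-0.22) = 1.30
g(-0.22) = -0.69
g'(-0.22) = 1.30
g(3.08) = -7.92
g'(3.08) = -1.21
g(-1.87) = -11.25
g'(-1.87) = 12.60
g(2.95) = -7.73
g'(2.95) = -1.62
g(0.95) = -1.81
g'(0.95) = -2.66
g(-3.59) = -48.15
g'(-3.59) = 31.52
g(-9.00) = -475.45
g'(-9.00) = 138.45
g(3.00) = -7.81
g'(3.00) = -1.47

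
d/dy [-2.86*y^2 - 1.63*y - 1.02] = -5.72*y - 1.63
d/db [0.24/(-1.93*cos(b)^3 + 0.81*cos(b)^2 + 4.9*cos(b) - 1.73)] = (-1.3896*cos(b)^2 + 0.3888*cos(b) + 1.176)*sin(b)/(1.93*cos(b)^3 - 0.81*cos(b)^2 - 4.9*cos(b) + 1.73)^2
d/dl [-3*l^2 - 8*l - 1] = -6*l - 8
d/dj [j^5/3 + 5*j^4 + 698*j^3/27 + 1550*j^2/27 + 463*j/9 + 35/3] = 5*j^4/3 + 20*j^3 + 698*j^2/9 + 3100*j/27 + 463/9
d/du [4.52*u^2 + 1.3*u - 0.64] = 9.04*u + 1.3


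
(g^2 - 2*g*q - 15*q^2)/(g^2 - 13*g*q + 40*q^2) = (-g - 3*q)/(-g + 8*q)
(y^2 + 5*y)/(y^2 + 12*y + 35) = y/(y + 7)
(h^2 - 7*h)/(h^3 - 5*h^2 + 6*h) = (h - 7)/(h^2 - 5*h + 6)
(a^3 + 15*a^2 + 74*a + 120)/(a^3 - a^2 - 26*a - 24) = (a^2 + 11*a + 30)/(a^2 - 5*a - 6)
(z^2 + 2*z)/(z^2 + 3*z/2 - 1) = 2*z/(2*z - 1)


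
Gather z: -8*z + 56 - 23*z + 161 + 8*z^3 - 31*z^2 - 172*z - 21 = 8*z^3 - 31*z^2 - 203*z + 196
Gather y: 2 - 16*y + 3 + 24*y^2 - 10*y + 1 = 24*y^2 - 26*y + 6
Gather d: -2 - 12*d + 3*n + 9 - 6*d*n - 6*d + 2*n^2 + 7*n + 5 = d*(-6*n - 18) + 2*n^2 + 10*n + 12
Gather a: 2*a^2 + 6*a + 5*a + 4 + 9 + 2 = 2*a^2 + 11*a + 15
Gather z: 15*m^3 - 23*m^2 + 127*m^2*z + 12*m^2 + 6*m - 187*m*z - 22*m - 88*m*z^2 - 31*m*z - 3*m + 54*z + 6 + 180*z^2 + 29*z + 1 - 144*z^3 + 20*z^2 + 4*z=15*m^3 - 11*m^2 - 19*m - 144*z^3 + z^2*(200 - 88*m) + z*(127*m^2 - 218*m + 87) + 7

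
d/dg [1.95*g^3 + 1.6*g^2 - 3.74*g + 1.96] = 5.85*g^2 + 3.2*g - 3.74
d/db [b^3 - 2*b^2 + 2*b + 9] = 3*b^2 - 4*b + 2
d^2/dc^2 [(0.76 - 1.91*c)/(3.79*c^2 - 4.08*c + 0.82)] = (-(1.91*c - 0.76)*(7.58*c - 4.08)*(15.16*c - 8.16) + (43.4334*c - 21.3464)*(3.79*c^2 - 4.08*c + 0.82))/(3.79*c^2 - 4.08*c + 0.82)^3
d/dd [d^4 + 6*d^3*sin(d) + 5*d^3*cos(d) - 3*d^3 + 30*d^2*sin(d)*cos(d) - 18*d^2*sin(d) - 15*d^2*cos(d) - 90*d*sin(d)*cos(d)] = -5*d^3*sin(d) + 6*d^3*cos(d) + 4*d^3 + 33*d^2*sin(d) - 3*d^2*cos(d) + 30*d^2*cos(2*d) - 9*d^2 - 36*d*sin(d) + 30*d*sin(2*d) - 30*d*cos(d) - 90*d*cos(2*d) - 45*sin(2*d)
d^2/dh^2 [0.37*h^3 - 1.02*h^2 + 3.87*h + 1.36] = 2.22*h - 2.04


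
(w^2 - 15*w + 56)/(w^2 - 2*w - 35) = (w - 8)/(w + 5)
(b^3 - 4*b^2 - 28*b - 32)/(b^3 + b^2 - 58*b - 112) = (b + 2)/(b + 7)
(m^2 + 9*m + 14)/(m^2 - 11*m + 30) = (m^2 + 9*m + 14)/(m^2 - 11*m + 30)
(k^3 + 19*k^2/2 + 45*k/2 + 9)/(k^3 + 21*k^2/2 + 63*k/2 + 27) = (2*k + 1)/(2*k + 3)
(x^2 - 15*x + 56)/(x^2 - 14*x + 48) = (x - 7)/(x - 6)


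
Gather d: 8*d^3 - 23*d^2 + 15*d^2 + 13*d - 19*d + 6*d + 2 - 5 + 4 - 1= 8*d^3 - 8*d^2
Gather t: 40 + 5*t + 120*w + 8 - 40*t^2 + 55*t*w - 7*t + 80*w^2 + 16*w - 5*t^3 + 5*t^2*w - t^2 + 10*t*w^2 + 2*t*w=-5*t^3 + t^2*(5*w - 41) + t*(10*w^2 + 57*w - 2) + 80*w^2 + 136*w + 48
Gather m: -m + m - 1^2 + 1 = 0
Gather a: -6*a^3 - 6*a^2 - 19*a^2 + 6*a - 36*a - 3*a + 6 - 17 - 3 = -6*a^3 - 25*a^2 - 33*a - 14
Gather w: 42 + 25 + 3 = 70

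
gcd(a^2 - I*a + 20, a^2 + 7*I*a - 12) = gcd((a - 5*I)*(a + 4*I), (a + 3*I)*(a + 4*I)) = a + 4*I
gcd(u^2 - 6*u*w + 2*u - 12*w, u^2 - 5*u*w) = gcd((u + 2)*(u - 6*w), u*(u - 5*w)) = 1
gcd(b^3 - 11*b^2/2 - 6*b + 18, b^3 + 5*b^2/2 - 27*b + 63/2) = b - 3/2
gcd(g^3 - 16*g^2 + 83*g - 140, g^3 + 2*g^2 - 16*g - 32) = g - 4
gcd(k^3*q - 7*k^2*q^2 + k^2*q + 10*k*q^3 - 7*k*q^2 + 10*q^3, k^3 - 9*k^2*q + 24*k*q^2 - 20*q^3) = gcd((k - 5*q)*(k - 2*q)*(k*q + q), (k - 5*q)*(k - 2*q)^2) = k^2 - 7*k*q + 10*q^2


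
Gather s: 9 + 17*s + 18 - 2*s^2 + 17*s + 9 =-2*s^2 + 34*s + 36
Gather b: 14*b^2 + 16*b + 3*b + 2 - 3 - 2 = 14*b^2 + 19*b - 3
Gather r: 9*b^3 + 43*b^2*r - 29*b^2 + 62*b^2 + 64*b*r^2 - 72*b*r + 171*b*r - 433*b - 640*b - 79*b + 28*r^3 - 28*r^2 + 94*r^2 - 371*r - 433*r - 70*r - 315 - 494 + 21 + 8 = 9*b^3 + 33*b^2 - 1152*b + 28*r^3 + r^2*(64*b + 66) + r*(43*b^2 + 99*b - 874) - 780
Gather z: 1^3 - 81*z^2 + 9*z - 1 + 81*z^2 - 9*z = 0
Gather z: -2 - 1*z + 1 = -z - 1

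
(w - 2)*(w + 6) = w^2 + 4*w - 12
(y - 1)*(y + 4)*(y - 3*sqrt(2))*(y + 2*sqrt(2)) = y^4 - sqrt(2)*y^3 + 3*y^3 - 16*y^2 - 3*sqrt(2)*y^2 - 36*y + 4*sqrt(2)*y + 48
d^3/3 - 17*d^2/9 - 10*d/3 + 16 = (d/3 + 1)*(d - 6)*(d - 8/3)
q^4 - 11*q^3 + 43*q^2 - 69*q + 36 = (q - 4)*(q - 3)^2*(q - 1)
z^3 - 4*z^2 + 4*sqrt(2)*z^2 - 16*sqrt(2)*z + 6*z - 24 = (z - 4)*(z + sqrt(2))*(z + 3*sqrt(2))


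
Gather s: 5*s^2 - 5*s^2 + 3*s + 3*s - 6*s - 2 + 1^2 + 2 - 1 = 0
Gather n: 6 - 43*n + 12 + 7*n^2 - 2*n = 7*n^2 - 45*n + 18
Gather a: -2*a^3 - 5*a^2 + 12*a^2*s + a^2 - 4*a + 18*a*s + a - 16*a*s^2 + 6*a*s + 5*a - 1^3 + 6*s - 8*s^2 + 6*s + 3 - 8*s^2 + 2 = -2*a^3 + a^2*(12*s - 4) + a*(-16*s^2 + 24*s + 2) - 16*s^2 + 12*s + 4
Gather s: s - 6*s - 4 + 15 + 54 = 65 - 5*s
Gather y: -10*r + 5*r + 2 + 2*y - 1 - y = -5*r + y + 1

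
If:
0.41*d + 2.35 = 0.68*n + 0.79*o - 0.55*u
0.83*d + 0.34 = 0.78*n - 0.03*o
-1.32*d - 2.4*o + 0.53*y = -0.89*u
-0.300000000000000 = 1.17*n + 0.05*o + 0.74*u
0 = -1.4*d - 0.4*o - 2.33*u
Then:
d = -0.90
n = -0.41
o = 2.89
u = 0.04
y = 10.78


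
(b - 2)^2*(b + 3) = b^3 - b^2 - 8*b + 12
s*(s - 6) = s^2 - 6*s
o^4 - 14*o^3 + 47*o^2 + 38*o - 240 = (o - 8)*(o - 5)*(o - 3)*(o + 2)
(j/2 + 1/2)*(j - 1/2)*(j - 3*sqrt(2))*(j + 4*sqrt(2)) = j^4/2 + j^3/4 + sqrt(2)*j^3/2 - 49*j^2/4 + sqrt(2)*j^2/4 - 6*j - sqrt(2)*j/4 + 6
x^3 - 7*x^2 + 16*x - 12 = (x - 3)*(x - 2)^2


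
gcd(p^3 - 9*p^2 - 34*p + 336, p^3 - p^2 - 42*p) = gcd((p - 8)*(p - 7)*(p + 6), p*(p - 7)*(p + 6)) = p^2 - p - 42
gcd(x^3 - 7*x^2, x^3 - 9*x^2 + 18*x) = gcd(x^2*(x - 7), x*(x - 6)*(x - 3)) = x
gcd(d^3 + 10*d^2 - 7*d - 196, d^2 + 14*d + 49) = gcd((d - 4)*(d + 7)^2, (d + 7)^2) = d^2 + 14*d + 49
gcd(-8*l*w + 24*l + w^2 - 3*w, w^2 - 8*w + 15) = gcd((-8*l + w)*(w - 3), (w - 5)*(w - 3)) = w - 3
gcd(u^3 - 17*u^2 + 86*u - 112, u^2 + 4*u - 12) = u - 2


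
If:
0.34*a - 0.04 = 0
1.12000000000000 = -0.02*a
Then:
No Solution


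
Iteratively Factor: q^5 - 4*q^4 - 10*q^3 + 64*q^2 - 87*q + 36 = (q - 1)*(q^4 - 3*q^3 - 13*q^2 + 51*q - 36) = (q - 3)*(q - 1)*(q^3 - 13*q + 12) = (q - 3)*(q - 1)^2*(q^2 + q - 12) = (q - 3)*(q - 1)^2*(q + 4)*(q - 3)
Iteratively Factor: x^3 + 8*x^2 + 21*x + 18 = (x + 3)*(x^2 + 5*x + 6) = (x + 3)^2*(x + 2)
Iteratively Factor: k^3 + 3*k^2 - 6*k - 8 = (k + 1)*(k^2 + 2*k - 8) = (k + 1)*(k + 4)*(k - 2)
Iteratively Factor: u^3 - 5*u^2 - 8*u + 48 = (u - 4)*(u^2 - u - 12) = (u - 4)*(u + 3)*(u - 4)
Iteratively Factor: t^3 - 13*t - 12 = (t + 1)*(t^2 - t - 12) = (t - 4)*(t + 1)*(t + 3)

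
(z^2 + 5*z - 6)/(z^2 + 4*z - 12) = (z - 1)/(z - 2)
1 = 1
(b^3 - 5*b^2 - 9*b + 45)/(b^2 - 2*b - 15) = b - 3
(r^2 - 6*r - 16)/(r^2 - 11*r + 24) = (r + 2)/(r - 3)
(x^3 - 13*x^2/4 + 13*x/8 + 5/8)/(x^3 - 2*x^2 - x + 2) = (x^2 - 9*x/4 - 5/8)/(x^2 - x - 2)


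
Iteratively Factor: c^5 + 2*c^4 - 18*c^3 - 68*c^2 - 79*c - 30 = (c + 3)*(c^4 - c^3 - 15*c^2 - 23*c - 10) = (c + 2)*(c + 3)*(c^3 - 3*c^2 - 9*c - 5) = (c + 1)*(c + 2)*(c + 3)*(c^2 - 4*c - 5) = (c - 5)*(c + 1)*(c + 2)*(c + 3)*(c + 1)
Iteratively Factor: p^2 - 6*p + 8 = (p - 2)*(p - 4)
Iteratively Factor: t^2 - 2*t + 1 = (t - 1)*(t - 1)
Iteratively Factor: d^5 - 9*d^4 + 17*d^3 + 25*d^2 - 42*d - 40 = (d - 5)*(d^4 - 4*d^3 - 3*d^2 + 10*d + 8) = (d - 5)*(d - 2)*(d^3 - 2*d^2 - 7*d - 4) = (d - 5)*(d - 2)*(d + 1)*(d^2 - 3*d - 4) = (d - 5)*(d - 4)*(d - 2)*(d + 1)*(d + 1)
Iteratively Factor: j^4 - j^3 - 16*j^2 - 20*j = (j + 2)*(j^3 - 3*j^2 - 10*j) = j*(j + 2)*(j^2 - 3*j - 10) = j*(j + 2)^2*(j - 5)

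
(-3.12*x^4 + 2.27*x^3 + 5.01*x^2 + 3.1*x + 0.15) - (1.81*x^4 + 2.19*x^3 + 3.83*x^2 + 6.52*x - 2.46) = -4.93*x^4 + 0.0800000000000001*x^3 + 1.18*x^2 - 3.42*x + 2.61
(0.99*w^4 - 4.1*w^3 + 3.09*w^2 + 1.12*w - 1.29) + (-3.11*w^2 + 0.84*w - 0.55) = 0.99*w^4 - 4.1*w^3 - 0.02*w^2 + 1.96*w - 1.84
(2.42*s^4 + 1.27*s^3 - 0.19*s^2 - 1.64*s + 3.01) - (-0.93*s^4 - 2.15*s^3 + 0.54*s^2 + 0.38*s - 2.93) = 3.35*s^4 + 3.42*s^3 - 0.73*s^2 - 2.02*s + 5.94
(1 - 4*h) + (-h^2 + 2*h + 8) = -h^2 - 2*h + 9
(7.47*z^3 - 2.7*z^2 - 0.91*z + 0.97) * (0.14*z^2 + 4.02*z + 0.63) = 1.0458*z^5 + 29.6514*z^4 - 6.2753*z^3 - 5.2234*z^2 + 3.3261*z + 0.6111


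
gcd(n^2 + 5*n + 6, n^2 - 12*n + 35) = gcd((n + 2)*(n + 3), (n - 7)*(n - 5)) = 1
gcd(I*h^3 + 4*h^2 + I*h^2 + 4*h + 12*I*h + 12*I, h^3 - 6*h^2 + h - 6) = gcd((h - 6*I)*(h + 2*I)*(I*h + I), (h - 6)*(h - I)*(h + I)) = 1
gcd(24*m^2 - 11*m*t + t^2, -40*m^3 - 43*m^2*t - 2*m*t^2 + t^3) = -8*m + t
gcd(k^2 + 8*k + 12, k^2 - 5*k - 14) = k + 2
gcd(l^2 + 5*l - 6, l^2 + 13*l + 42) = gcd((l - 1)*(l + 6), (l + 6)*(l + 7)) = l + 6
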